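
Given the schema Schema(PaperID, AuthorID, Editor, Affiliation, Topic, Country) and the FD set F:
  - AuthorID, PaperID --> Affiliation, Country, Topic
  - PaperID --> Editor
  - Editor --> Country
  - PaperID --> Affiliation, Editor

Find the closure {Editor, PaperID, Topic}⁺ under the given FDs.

{Affiliation, Country, Editor, PaperID, Topic}

Start with {Editor, PaperID, Topic}.
Editor --> Country applies; add {Country} → now {Country, Editor, PaperID, Topic}.
PaperID --> Affiliation, Editor applies; add {Affiliation} → now {Affiliation, Country, Editor, PaperID, Topic}.
No further FD applies.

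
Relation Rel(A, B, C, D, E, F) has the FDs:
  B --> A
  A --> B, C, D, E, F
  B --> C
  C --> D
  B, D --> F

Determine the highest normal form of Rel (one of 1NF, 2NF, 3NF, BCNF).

Candidate keys: {A}, {B}. Prime attributes: {A, B}.
C --> D breaks BCNF: {C}⁺ = {C, D}, so {C} is not a superkey.
C --> D determines the non-prime attribute {D} from a non-superkey — 3NF is violated.
Every candidate key is a single attribute, so no partial dependency is possible; 2NF holds.

2NF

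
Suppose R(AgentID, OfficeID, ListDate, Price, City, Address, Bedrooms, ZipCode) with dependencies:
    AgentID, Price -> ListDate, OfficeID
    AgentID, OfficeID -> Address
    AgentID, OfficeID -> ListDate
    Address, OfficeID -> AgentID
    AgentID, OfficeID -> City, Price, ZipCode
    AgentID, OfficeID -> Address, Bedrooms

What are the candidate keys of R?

Closure of {Address, OfficeID} is {Address, AgentID, Bedrooms, City, ListDate, OfficeID, Price, ZipCode}, the whole schema; {Address, OfficeID} is a candidate key.
Closure of {AgentID, OfficeID} is {Address, AgentID, Bedrooms, City, ListDate, OfficeID, Price, ZipCode}, the whole schema; {AgentID, OfficeID} is a candidate key.
Closure of {AgentID, Price} is {Address, AgentID, Bedrooms, City, ListDate, OfficeID, Price, ZipCode}, the whole schema; {AgentID, Price} is a candidate key.
These are minimal and exhaustive — every other superkey contains one of them.

{Address, OfficeID}, {AgentID, OfficeID}, {AgentID, Price}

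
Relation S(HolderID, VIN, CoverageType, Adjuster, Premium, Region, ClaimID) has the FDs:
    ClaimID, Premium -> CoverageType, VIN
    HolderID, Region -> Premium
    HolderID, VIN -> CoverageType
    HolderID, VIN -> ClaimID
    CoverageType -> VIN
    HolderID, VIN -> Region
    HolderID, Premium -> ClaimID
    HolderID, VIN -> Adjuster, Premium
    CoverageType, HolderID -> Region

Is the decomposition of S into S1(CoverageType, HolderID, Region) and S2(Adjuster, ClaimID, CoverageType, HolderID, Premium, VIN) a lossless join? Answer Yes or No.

Yes

Common attributes: {CoverageType, HolderID}; their closure is {Adjuster, ClaimID, CoverageType, HolderID, Premium, Region, VIN}.
This includes all of S1, so the common attributes are a superkey of S1 — the join is lossless.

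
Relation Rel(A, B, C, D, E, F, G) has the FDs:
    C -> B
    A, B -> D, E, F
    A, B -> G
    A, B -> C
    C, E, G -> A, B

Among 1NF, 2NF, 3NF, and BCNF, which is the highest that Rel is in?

Candidate keys: {A, B}, {A, C}, {C, E, G}. Prime attributes: {A, B, C, E, G}.
C -> B breaks BCNF: {C}⁺ = {B, C}, so {C} is not a superkey.
Its right-hand attributes {B} are all prime, as are those of every other non-superkey FD — the relation is in 3NF.

3NF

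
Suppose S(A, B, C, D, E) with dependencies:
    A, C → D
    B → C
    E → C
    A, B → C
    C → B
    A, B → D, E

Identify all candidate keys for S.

{A, B}, {A, C}, {A, E}

No FD produces {A}, so it must be in every candidate key.
{A, B} is a candidate key since {A, B}⁺ = {A, B, C, D, E} covers every attribute.
{A, C} is a candidate key since {A, C}⁺ = {A, B, C, D, E} covers every attribute.
{A, E} is a candidate key since {A, E}⁺ = {A, B, C, D, E} covers every attribute.
Any other superkey properly contains one of these, so there are no further candidate keys.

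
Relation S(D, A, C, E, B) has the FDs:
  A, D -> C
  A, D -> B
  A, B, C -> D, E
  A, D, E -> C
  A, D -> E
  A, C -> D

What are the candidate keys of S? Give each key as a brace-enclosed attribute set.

No FD produces {A}, so it must be in every candidate key.
{A, C}⁺ = {A, B, C, D, E} — all of the relation — so {A, C} is a candidate key.
{A, D}⁺ = {A, B, C, D, E} — all of the relation — so {A, D} is a candidate key.
Any other superkey properly contains one of these, so there are no further candidate keys.

{A, C}, {A, D}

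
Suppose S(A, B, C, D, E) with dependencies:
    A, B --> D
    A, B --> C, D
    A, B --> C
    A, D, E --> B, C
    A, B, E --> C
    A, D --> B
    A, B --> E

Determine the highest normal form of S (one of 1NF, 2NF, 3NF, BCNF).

Candidate keys: {A, B}, {A, D}. Prime attributes: {A, B, D}.
Each dependency's left side is a superkey — BCNF holds.

BCNF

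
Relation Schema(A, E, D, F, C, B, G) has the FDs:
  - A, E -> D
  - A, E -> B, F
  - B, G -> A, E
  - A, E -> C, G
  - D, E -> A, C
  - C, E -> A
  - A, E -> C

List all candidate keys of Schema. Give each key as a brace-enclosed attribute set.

{A, E}, {B, G}, {C, E}, {D, E}

{A, E} is a candidate key since {A, E}⁺ = {A, B, C, D, E, F, G} covers every attribute.
{B, G} is a candidate key since {B, G}⁺ = {A, B, C, D, E, F, G} covers every attribute.
{C, E} is a candidate key since {C, E}⁺ = {A, B, C, D, E, F, G} covers every attribute.
{D, E} is a candidate key since {D, E}⁺ = {A, B, C, D, E, F, G} covers every attribute.
Any other superkey properly contains one of these, so there are no further candidate keys.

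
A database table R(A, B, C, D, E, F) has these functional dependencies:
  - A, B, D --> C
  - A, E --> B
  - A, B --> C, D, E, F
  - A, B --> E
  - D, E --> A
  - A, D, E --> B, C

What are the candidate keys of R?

{A, B}, {A, E}, {D, E}

{A, B}⁺ = {A, B, C, D, E, F}, which is every attribute, so {A, B} is a candidate key.
{A, E}⁺ = {A, B, C, D, E, F}, which is every attribute, so {A, E} is a candidate key.
{D, E}⁺ = {A, B, C, D, E, F}, which is every attribute, so {D, E} is a candidate key.
These are minimal and exhaustive — every other superkey contains one of them.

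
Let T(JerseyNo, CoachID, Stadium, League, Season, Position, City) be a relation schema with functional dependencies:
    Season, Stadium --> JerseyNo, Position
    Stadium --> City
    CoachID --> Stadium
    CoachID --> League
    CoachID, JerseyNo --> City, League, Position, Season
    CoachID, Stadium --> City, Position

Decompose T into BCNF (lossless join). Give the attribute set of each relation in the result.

Candidate keys of the original relation: {CoachID, JerseyNo}, {CoachID, Season}.
{City, CoachID, JerseyNo, League, Position, Season, Stadium}: {Season, Stadium} determines {City, JerseyNo, Position, Season, Stadium} here but is not a superkey — split on Season, Stadium --> City, JerseyNo, Position, giving {City, JerseyNo, Position, Season, Stadium} and {CoachID, League, Season, Stadium}.
{City, JerseyNo, Position, Season, Stadium}: {Stadium} determines {City, Stadium} here but is not a superkey — split on Stadium --> City, giving {City, Stadium} and {JerseyNo, Position, Season, Stadium}.
{City, Stadium} has no BCNF violation.
{JerseyNo, Position, Season, Stadium} has no BCNF violation.
{CoachID, League, Season, Stadium}: {CoachID} determines {CoachID, League, Stadium} here but is not a superkey — split on CoachID --> League, Stadium, giving {CoachID, League, Stadium} and {CoachID, Season}.
{CoachID, League, Stadium} has no BCNF violation.
{CoachID, Season} has no BCNF violation.

{City, Stadium}; {CoachID, League, Stadium}; {CoachID, Season}; {JerseyNo, Position, Season, Stadium}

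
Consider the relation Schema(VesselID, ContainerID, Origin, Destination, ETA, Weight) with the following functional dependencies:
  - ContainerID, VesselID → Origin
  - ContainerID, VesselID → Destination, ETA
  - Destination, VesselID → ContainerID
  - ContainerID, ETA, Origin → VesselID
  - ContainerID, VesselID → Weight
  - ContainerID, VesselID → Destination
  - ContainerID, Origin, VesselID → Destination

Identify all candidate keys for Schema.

{ContainerID, ETA, Origin}, {ContainerID, VesselID}, {Destination, VesselID}

{ContainerID, VesselID} is a candidate key since {ContainerID, VesselID}⁺ = {ContainerID, Destination, ETA, Origin, VesselID, Weight} covers every attribute.
{Destination, VesselID} is a candidate key since {Destination, VesselID}⁺ = {ContainerID, Destination, ETA, Origin, VesselID, Weight} covers every attribute.
{ContainerID, ETA, Origin} is a candidate key since {ContainerID, ETA, Origin}⁺ = {ContainerID, Destination, ETA, Origin, VesselID, Weight} covers every attribute.
These are minimal and exhaustive — every other superkey contains one of them.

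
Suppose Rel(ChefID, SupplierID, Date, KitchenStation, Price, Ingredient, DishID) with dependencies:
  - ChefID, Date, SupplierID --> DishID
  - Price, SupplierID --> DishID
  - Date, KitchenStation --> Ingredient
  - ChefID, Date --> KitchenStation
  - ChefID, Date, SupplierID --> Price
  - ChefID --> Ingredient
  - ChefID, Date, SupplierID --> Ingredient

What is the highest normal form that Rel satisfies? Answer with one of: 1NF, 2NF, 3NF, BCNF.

Candidate key: {ChefID, Date, SupplierID}. Prime attributes: {ChefID, Date, SupplierID}.
For Price, SupplierID --> DishID we have {Price, SupplierID}⁺ = {DishID, Price, SupplierID}; {Price, SupplierID} is not a superkey, so BCNF fails.
Because {DishID} is non-prime and the left side of Price, SupplierID --> DishID is not a superkey, the relation is not in 3NF.
The proper key subset {ChefID} of {ChefID, Date, SupplierID} determines non-prime {Ingredient}, so the relation is not even in 2NF.

1NF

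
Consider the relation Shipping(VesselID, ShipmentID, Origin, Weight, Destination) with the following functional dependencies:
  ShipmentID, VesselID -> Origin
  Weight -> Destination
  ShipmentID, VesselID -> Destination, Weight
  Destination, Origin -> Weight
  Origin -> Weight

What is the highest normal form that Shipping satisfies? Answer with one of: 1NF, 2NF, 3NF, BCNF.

2NF

Candidate key: {ShipmentID, VesselID}. Prime attributes: {ShipmentID, VesselID}.
For Weight -> Destination we have {Weight}⁺ = {Destination, Weight}; {Weight} is not a superkey, so BCNF fails.
Weight -> Destination determines the non-prime attribute {Destination} from a non-superkey — 3NF is violated.
No proper subset of a key has a non-prime attribute in its closure, so there is no partial dependency; 2NF holds.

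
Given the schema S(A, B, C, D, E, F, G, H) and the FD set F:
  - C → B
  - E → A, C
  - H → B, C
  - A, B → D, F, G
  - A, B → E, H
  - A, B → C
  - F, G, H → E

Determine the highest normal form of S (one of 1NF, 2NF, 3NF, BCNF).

Candidate keys: {A, B}, {A, C}, {A, H}, {E}, {F, G, H}. Prime attributes: {A, B, C, E, F, G, H}.
C → B breaks BCNF: {C}⁺ = {B, C}, so {C} is not a superkey.
But every attribute on its right side ({B}) is prime, and the same holds for every other non-superkey FD, so 3NF still holds.

3NF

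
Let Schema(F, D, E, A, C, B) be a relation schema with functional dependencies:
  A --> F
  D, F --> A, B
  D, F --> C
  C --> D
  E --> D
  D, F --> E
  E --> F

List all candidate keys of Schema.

{A, C}, {A, D}, {C, F}, {D, F}, {E}

{E}⁺ = {A, B, C, D, E, F}, which is every attribute, so {E} is a candidate key.
{A, C}⁺ = {A, B, C, D, E, F}, which is every attribute, so {A, C} is a candidate key.
{A, D}⁺ = {A, B, C, D, E, F}, which is every attribute, so {A, D} is a candidate key.
{C, F}⁺ = {A, B, C, D, E, F}, which is every attribute, so {C, F} is a candidate key.
{D, F}⁺ = {A, B, C, D, E, F}, which is every attribute, so {D, F} is a candidate key.
Any other superkey properly contains one of these, so there are no further candidate keys.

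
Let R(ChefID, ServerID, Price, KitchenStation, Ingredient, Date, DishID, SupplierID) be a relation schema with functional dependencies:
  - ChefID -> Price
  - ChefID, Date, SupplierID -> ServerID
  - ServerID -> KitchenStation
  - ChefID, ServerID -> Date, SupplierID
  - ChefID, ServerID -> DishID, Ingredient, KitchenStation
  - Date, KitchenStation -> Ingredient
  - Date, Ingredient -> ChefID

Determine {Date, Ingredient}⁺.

Start with {Date, Ingredient}.
Date, Ingredient -> ChefID applies; add {ChefID} → now {ChefID, Date, Ingredient}.
ChefID -> Price applies; add {Price} → now {ChefID, Date, Ingredient, Price}.
No further FD applies.

{ChefID, Date, Ingredient, Price}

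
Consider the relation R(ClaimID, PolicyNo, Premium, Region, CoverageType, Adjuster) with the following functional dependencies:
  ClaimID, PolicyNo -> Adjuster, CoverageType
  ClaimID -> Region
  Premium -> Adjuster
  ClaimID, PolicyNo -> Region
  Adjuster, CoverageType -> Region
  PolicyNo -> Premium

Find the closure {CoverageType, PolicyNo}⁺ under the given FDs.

{Adjuster, CoverageType, PolicyNo, Premium, Region}

Start with {CoverageType, PolicyNo}.
PolicyNo -> Premium applies; add {Premium} → now {CoverageType, PolicyNo, Premium}.
Premium -> Adjuster applies; add {Adjuster} → now {Adjuster, CoverageType, PolicyNo, Premium}.
Adjuster, CoverageType -> Region applies; add {Region} → now {Adjuster, CoverageType, PolicyNo, Premium, Region}.
No further FD applies.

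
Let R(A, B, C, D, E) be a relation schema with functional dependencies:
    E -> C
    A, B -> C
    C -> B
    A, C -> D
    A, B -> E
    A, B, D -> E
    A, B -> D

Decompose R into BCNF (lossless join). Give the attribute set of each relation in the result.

{A, D, E}; {B, C}; {C, E}

Candidate keys of the original relation: {A, B}, {A, C}, {A, E}.
{A, B, C, D, E}: {E} determines {B, C, E} here but is not a superkey — split on E -> B, C, giving {B, C, E} and {A, D, E}.
{B, C, E}: {C} determines {B, C} here but is not a superkey — split on C -> B, giving {B, C} and {C, E}.
{B, C} has no BCNF violation.
{C, E} has no BCNF violation.
{A, D, E} has no BCNF violation.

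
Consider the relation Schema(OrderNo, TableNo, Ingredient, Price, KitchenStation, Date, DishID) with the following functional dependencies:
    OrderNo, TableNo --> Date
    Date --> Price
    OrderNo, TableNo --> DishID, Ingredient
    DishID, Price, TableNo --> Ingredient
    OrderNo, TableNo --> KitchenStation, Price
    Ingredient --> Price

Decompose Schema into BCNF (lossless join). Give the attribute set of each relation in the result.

Candidate key of the original relation: {OrderNo, TableNo}.
{Date, DishID, Ingredient, KitchenStation, OrderNo, Price, TableNo}: {Date} determines {Date, Price} here but is not a superkey — split on Date --> Price, giving {Date, Price} and {Date, DishID, Ingredient, KitchenStation, OrderNo, TableNo}.
{Date, Price} is in BCNF.
{Date, DishID, Ingredient, KitchenStation, OrderNo, TableNo}: {Date, DishID, TableNo} determines {Date, DishID, Ingredient, TableNo} here but is not a superkey — split on Date, DishID, TableNo --> Ingredient, giving {Date, DishID, Ingredient, TableNo} and {Date, DishID, KitchenStation, OrderNo, TableNo}.
{Date, DishID, Ingredient, TableNo} is in BCNF.
{Date, DishID, KitchenStation, OrderNo, TableNo} is in BCNF.

{Date, DishID, Ingredient, TableNo}; {Date, DishID, KitchenStation, OrderNo, TableNo}; {Date, Price}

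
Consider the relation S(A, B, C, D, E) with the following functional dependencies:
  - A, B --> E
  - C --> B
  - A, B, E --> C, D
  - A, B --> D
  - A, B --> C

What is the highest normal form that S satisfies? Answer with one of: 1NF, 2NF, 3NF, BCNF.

Candidate keys: {A, B}, {A, C}. Prime attributes: {A, B, C}.
For C --> B we have {C}⁺ = {B, C}; {C} is not a superkey, so BCNF fails.
Since {B} ⊆ prime attributes and every other non-superkey FD also has a prime right side, the schema is in 3NF.

3NF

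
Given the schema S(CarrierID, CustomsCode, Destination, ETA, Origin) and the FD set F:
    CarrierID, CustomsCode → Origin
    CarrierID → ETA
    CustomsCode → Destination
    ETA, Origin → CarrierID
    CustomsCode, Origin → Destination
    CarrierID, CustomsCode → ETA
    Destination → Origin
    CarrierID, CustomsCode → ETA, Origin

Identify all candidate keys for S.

{CarrierID, CustomsCode}, {CustomsCode, ETA}

No FD produces {CustomsCode}, so it must be in every candidate key.
Closure of {CarrierID, CustomsCode} is {CarrierID, CustomsCode, Destination, ETA, Origin}, the whole schema; {CarrierID, CustomsCode} is a candidate key.
Closure of {CustomsCode, ETA} is {CarrierID, CustomsCode, Destination, ETA, Origin}, the whole schema; {CustomsCode, ETA} is a candidate key.
Any other superkey properly contains one of these, so there are no further candidate keys.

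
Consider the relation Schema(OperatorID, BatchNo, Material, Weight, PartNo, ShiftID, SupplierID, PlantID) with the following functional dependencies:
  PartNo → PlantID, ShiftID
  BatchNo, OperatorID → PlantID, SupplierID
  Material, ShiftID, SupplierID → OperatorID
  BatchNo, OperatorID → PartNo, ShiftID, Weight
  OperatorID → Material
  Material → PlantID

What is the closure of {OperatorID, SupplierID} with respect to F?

Start with {OperatorID, SupplierID}.
OperatorID → Material applies; add {Material} → now {Material, OperatorID, SupplierID}.
Material → PlantID applies; add {PlantID} → now {Material, OperatorID, PlantID, SupplierID}.
No further FD applies.

{Material, OperatorID, PlantID, SupplierID}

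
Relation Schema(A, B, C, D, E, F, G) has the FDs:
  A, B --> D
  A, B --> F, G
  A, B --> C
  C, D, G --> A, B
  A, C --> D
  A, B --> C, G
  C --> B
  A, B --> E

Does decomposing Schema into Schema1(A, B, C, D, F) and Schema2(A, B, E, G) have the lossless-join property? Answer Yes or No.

Schema1 ∩ Schema2 = {A, B}; its closure under F is {A, B, C, D, E, F, G}.
Schema1 is contained in that closure, so Schema1 ∩ Schema2 --> Schema1 holds and the join is lossless.

Yes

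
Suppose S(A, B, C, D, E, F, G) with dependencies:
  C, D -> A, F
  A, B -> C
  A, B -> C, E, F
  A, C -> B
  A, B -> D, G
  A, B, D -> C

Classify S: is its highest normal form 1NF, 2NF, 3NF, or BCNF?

Candidate keys: {A, B}, {A, C}, {C, D}. Prime attributes: {A, B, C, D}.
The left-hand side of every FD is a superkey, so BCNF is satisfied.

BCNF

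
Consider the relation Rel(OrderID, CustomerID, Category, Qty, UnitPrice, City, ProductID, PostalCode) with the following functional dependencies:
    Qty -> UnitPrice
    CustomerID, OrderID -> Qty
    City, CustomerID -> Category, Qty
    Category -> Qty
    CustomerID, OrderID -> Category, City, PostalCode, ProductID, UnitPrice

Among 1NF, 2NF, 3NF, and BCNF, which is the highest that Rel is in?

2NF

Candidate key: {CustomerID, OrderID}. Prime attributes: {CustomerID, OrderID}.
Qty -> UnitPrice: {Qty}⁺ = {Qty, UnitPrice}, which is not all of the attributes, so the left side is not a superkey — BCNF is violated.
Qty -> UnitPrice determines the non-prime attribute {UnitPrice} from a non-superkey — 3NF is violated.
No non-prime attribute depends on a proper subset of any candidate key, so 2NF holds.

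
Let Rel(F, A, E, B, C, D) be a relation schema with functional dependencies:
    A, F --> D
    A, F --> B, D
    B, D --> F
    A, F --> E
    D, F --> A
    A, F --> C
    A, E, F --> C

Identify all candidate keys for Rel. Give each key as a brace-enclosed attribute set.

{A, F}, {B, D}, {D, F}

{A, F}⁺ = {A, B, C, D, E, F}, which is every attribute, so {A, F} is a candidate key.
{B, D}⁺ = {A, B, C, D, E, F}, which is every attribute, so {B, D} is a candidate key.
{D, F}⁺ = {A, B, C, D, E, F}, which is every attribute, so {D, F} is a candidate key.
These are minimal and exhaustive — every other superkey contains one of them.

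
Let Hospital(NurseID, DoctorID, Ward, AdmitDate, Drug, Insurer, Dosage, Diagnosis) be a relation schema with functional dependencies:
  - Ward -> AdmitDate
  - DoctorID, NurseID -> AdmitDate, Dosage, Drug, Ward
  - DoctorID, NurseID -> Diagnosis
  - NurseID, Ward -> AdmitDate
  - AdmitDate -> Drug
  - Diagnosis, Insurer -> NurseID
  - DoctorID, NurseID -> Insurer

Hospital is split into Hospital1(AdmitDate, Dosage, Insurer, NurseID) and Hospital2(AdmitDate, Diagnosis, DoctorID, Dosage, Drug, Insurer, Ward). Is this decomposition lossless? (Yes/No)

No

Common attributes: {AdmitDate, Dosage, Insurer}; their closure is {AdmitDate, Dosage, Drug, Insurer}.
The closure covers neither Hospital1 nor Hospital2 entirely; the join is not lossless.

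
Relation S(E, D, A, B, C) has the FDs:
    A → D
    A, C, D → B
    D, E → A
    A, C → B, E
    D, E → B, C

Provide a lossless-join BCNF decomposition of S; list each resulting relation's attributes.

{A, B, C, E}; {A, D}

Candidate keys of the original relation: {A, C}, {A, E}, {D, E}.
{A, B, C, D, E}: {A} determines {A, D} here but is not a superkey — split on A → D, giving {A, D} and {A, B, C, E}.
{A, D}: every determinant is a superkey — BCNF.
{A, B, C, E}: every determinant is a superkey — BCNF.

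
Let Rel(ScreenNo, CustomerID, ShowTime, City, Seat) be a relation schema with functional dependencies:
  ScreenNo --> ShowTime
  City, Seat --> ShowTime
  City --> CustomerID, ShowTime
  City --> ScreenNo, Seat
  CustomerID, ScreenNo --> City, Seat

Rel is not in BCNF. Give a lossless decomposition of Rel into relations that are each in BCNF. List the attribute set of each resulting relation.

Candidate keys of the original relation: {City}, {CustomerID, ScreenNo}.
Within {City, CustomerID, ScreenNo, Seat, ShowTime}: {ScreenNo}⁺ ∩ {City, CustomerID, ScreenNo, Seat, ShowTime} = {ScreenNo, ShowTime}, not the whole set, so ScreenNo --> ShowTime violates BCNF; decompose into {ScreenNo, ShowTime} and {City, CustomerID, ScreenNo, Seat}.
{ScreenNo, ShowTime}: every determinant is a superkey — BCNF.
{City, CustomerID, ScreenNo, Seat}: every determinant is a superkey — BCNF.

{City, CustomerID, ScreenNo, Seat}; {ScreenNo, ShowTime}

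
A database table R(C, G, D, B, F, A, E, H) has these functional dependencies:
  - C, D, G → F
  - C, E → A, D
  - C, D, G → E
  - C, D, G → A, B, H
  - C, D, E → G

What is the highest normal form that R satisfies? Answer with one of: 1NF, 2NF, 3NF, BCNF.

Candidate keys: {C, D, G}, {C, E}. Prime attributes: {C, D, E, G}.
The left-hand side of every FD is a superkey, so BCNF is satisfied.

BCNF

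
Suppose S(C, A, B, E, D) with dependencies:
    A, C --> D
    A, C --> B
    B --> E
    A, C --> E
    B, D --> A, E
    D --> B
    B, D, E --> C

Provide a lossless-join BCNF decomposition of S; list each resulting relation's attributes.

Candidate keys of the original relation: {A, C}, {D}.
{A, B, C, D, E}: {B} determines {B, E} here but is not a superkey — split on B --> E, giving {B, E} and {A, B, C, D}.
{B, E} is in BCNF.
{A, B, C, D} is in BCNF.

{A, B, C, D}; {B, E}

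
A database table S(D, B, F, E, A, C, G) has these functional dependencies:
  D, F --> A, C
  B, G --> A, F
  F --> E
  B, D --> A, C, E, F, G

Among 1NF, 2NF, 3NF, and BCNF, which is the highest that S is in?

2NF

Candidate key: {B, D}. Prime attributes: {B, D}.
D, F --> A, C breaks BCNF: {D, F}⁺ = {A, C, D, E, F}, so {D, F} is not a superkey.
D, F --> A, C has non-prime {A, C} on the right and a non-superkey on the left, so 3NF fails.
No non-prime attribute depends on a proper subset of any candidate key, so 2NF holds.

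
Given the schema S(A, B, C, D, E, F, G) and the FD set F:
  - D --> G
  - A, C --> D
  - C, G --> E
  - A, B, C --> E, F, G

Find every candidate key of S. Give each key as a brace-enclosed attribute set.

{A, B, C}

Attributes never on any right-hand side: {A, B, C} — every candidate key must contain all of them.
{A, B, C}⁺ = {A, B, C, D, E, F, G} — all of the relation — so {A, B, C} is a candidate key.
Every other attribute set either contains this one or has a smaller closure.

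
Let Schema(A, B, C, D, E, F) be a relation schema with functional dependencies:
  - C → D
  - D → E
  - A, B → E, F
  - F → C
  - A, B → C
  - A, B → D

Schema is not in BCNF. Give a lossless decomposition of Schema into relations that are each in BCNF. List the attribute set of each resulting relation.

Candidate key of the original relation: {A, B}.
Within {A, B, C, D, E, F}: {C}⁺ ∩ {A, B, C, D, E, F} = {C, D, E}, not the whole set, so C → D, E violates BCNF; decompose into {C, D, E} and {A, B, C, F}.
Within {C, D, E}: {D}⁺ ∩ {C, D, E} = {D, E}, not the whole set, so D → E violates BCNF; decompose into {D, E} and {C, D}.
{D, E}: every determinant is a superkey — BCNF.
{C, D}: every determinant is a superkey — BCNF.
Within {A, B, C, F}: {F}⁺ ∩ {A, B, C, F} = {C, F}, not the whole set, so F → C violates BCNF; decompose into {C, F} and {A, B, F}.
{C, F}: every determinant is a superkey — BCNF.
{A, B, F}: every determinant is a superkey — BCNF.

{A, B, F}; {C, D}; {C, F}; {D, E}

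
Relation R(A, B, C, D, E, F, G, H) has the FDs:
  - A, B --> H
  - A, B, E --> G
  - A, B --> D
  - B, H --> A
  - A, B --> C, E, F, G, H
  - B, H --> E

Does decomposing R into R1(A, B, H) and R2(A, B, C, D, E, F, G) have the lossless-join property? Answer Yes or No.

The shared attributes are {A, B} and {A, B}⁺ = {A, B, C, D, E, F, G, H}.
R1 is contained in that closure, so R1 ∩ R2 --> R1 holds and the join is lossless.

Yes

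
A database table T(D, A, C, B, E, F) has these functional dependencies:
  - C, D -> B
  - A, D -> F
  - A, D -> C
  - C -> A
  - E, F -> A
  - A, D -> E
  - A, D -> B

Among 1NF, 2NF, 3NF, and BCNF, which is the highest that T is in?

Candidate keys: {A, D}, {C, D}, {D, E, F}. Prime attributes: {A, C, D, E, F}.
C -> A breaks BCNF: {C}⁺ = {A, C}, so {C} is not a superkey.
Since {A} ⊆ prime attributes and every other non-superkey FD also has a prime right side, the schema is in 3NF.

3NF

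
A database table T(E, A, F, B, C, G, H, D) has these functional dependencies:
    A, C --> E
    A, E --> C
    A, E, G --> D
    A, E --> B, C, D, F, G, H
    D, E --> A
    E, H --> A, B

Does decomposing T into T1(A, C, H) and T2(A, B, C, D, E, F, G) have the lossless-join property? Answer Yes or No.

Yes

The shared attributes are {A, C} and {A, C}⁺ = {A, B, C, D, E, F, G, H}.
T1 is contained in that closure, so T1 ∩ T2 --> T1 holds and the join is lossless.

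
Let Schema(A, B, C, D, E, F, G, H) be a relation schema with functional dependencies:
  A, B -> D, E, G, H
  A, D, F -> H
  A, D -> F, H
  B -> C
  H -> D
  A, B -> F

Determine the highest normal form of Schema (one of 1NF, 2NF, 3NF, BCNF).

1NF

Candidate key: {A, B}. Prime attributes: {A, B}.
A, D, F -> H: {A, D, F}⁺ = {A, D, F, H}, which is not all of the attributes, so the left side is not a superkey — BCNF is violated.
A, D, F -> H has non-prime {H} on the right and a non-superkey on the left, so 3NF fails.
The proper key subset {B} of {A, B} determines non-prime {C}, so the relation is not even in 2NF.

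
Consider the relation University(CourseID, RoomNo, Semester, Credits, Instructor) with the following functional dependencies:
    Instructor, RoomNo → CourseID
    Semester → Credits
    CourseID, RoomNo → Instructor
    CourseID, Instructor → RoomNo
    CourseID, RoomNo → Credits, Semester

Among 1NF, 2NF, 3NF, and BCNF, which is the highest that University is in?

Candidate keys: {CourseID, Instructor}, {CourseID, RoomNo}, {Instructor, RoomNo}. Prime attributes: {CourseID, Instructor, RoomNo}.
Semester → Credits breaks BCNF: {Semester}⁺ = {Credits, Semester}, so {Semester} is not a superkey.
Semester → Credits determines the non-prime attribute {Credits} from a non-superkey — 3NF is violated.
No non-prime attribute depends on a proper subset of any candidate key, so 2NF holds.

2NF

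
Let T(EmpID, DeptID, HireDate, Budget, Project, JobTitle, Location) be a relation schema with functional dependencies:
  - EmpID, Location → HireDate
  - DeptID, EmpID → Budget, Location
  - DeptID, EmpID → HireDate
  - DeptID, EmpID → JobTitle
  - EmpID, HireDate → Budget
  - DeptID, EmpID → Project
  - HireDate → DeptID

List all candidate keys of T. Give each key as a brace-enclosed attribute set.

{DeptID, EmpID}, {EmpID, HireDate}, {EmpID, Location}

Attributes never on any right-hand side: {EmpID} — every candidate key must contain it.
{DeptID, EmpID}⁺ = {Budget, DeptID, EmpID, HireDate, JobTitle, Location, Project}, which is every attribute, so {DeptID, EmpID} is a candidate key.
{EmpID, HireDate}⁺ = {Budget, DeptID, EmpID, HireDate, JobTitle, Location, Project}, which is every attribute, so {EmpID, HireDate} is a candidate key.
{EmpID, Location}⁺ = {Budget, DeptID, EmpID, HireDate, JobTitle, Location, Project}, which is every attribute, so {EmpID, Location} is a candidate key.
Any other superkey properly contains one of these, so there are no further candidate keys.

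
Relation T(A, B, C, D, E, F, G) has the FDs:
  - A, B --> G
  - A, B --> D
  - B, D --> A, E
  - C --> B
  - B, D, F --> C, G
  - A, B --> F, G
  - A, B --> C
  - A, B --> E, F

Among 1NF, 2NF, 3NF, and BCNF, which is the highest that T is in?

3NF

Candidate keys: {A, B}, {A, C}, {B, D}, {C, D}. Prime attributes: {A, B, C, D}.
C --> B breaks BCNF: {C}⁺ = {B, C}, so {C} is not a superkey.
Since {B} ⊆ prime attributes and every other non-superkey FD also has a prime right side, the schema is in 3NF.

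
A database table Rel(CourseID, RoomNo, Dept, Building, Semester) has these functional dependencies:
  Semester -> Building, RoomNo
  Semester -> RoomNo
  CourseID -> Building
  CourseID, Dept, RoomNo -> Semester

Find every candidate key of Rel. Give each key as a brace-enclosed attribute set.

{CourseID, Dept, RoomNo}, {CourseID, Dept, Semester}

Attributes never on any right-hand side: {CourseID, Dept} — every candidate key must contain all of them.
{CourseID, Dept, RoomNo}⁺ = {Building, CourseID, Dept, RoomNo, Semester}, which is every attribute, so {CourseID, Dept, RoomNo} is a candidate key.
{CourseID, Dept, Semester}⁺ = {Building, CourseID, Dept, RoomNo, Semester}, which is every attribute, so {CourseID, Dept, Semester} is a candidate key.
These are minimal and exhaustive — every other superkey contains one of them.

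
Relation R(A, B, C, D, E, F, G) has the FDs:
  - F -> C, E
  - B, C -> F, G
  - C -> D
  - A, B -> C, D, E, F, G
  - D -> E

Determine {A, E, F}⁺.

Start with {A, E, F}.
F -> C, E applies; add {C} → now {A, C, E, F}.
C -> D applies; add {D} → now {A, C, D, E, F}.
No further FD applies.

{A, C, D, E, F}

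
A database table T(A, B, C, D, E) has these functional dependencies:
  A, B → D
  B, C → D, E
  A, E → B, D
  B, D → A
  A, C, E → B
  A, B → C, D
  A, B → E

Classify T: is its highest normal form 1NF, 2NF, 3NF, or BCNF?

Candidate keys: {A, B}, {A, E}, {B, C}, {B, D}. Prime attributes: {A, B, C, D, E}.
The left-hand side of every FD is a superkey, so BCNF is satisfied.

BCNF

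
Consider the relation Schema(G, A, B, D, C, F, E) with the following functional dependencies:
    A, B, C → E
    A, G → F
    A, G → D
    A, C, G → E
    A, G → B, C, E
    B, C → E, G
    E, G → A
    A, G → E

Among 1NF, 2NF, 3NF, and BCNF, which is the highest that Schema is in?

BCNF

Candidate keys: {A, G}, {B, C}, {E, G}. Prime attributes: {A, B, C, E, G}.
Every FD has a superkey on the left, so the relation is in BCNF.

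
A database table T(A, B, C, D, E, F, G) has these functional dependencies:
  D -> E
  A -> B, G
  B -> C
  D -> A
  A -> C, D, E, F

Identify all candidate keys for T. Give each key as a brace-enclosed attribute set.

{A} is a candidate key since {A}⁺ = {A, B, C, D, E, F, G} covers every attribute.
{D} is a candidate key since {D}⁺ = {A, B, C, D, E, F, G} covers every attribute.
These are minimal and exhaustive — every other superkey contains one of them.

{A}, {D}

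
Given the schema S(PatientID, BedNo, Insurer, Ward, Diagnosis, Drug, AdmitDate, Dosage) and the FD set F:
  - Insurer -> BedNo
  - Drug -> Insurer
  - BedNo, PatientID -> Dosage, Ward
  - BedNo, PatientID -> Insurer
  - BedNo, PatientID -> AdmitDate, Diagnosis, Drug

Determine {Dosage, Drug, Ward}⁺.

Start with {Dosage, Drug, Ward}.
Drug -> Insurer applies; add {Insurer} → now {Dosage, Drug, Insurer, Ward}.
Insurer -> BedNo applies; add {BedNo} → now {BedNo, Dosage, Drug, Insurer, Ward}.
No further FD applies.

{BedNo, Dosage, Drug, Insurer, Ward}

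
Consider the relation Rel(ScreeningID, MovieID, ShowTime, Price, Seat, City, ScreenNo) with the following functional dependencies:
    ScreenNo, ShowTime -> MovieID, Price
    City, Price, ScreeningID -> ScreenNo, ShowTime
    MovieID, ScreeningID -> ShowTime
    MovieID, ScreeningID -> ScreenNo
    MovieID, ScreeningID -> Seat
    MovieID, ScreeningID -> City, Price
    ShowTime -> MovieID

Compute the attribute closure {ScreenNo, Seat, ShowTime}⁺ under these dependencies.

Start with {ScreenNo, Seat, ShowTime}.
ScreenNo, ShowTime -> MovieID, Price applies; add {MovieID, Price} → now {MovieID, Price, ScreenNo, Seat, ShowTime}.
No further FD applies.

{MovieID, Price, ScreenNo, Seat, ShowTime}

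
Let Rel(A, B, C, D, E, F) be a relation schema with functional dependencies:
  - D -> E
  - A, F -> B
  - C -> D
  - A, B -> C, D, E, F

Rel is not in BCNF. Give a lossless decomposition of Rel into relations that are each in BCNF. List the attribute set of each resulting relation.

{A, B, C, F}; {C, D}; {D, E}

Candidate keys of the original relation: {A, B}, {A, F}.
{A, B, C, D, E, F}: {D} determines {D, E} here but is not a superkey — split on D -> E, giving {D, E} and {A, B, C, D, F}.
{D, E}: every determinant is a superkey — BCNF.
{A, B, C, D, F}: {C} determines {C, D} here but is not a superkey — split on C -> D, giving {C, D} and {A, B, C, F}.
{C, D}: every determinant is a superkey — BCNF.
{A, B, C, F}: every determinant is a superkey — BCNF.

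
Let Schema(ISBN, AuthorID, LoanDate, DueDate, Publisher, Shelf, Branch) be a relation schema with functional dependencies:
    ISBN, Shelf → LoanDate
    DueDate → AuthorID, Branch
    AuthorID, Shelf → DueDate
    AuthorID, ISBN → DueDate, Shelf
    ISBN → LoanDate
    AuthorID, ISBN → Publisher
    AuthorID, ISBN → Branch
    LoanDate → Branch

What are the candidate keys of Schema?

{AuthorID, ISBN}, {DueDate, ISBN}

No FD produces {ISBN}, so it must be in every candidate key.
Closure of {AuthorID, ISBN} is {AuthorID, Branch, DueDate, ISBN, LoanDate, Publisher, Shelf}, the whole schema; {AuthorID, ISBN} is a candidate key.
Closure of {DueDate, ISBN} is {AuthorID, Branch, DueDate, ISBN, LoanDate, Publisher, Shelf}, the whole schema; {DueDate, ISBN} is a candidate key.
These are minimal and exhaustive — every other superkey contains one of them.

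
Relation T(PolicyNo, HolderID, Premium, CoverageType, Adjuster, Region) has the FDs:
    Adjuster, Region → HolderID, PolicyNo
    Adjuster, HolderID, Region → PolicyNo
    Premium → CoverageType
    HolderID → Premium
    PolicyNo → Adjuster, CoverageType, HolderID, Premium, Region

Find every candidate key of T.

{Adjuster, Region}, {PolicyNo}

{PolicyNo}⁺ = {Adjuster, CoverageType, HolderID, PolicyNo, Premium, Region} — all of the relation — so {PolicyNo} is a candidate key.
{Adjuster, Region}⁺ = {Adjuster, CoverageType, HolderID, PolicyNo, Premium, Region} — all of the relation — so {Adjuster, Region} is a candidate key.
No proper subset of any of these is a key, and no other minimal superkey exists.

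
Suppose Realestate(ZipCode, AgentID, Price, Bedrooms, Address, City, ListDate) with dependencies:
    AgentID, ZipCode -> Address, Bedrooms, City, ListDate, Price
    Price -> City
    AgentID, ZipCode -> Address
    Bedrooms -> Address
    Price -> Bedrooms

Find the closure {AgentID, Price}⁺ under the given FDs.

{Address, AgentID, Bedrooms, City, Price}

Start with {AgentID, Price}.
Price -> City applies; add {City} → now {AgentID, City, Price}.
Price -> Bedrooms applies; add {Bedrooms} → now {AgentID, Bedrooms, City, Price}.
Bedrooms -> Address applies; add {Address} → now {Address, AgentID, Bedrooms, City, Price}.
No further FD applies.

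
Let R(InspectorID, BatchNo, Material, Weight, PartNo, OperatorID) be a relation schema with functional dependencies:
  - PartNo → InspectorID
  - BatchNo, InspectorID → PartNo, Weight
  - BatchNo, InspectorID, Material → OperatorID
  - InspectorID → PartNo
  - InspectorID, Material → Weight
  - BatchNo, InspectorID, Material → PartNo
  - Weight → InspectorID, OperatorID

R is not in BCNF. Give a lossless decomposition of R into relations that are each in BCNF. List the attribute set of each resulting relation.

{BatchNo, Material, Weight}; {InspectorID, PartNo}; {OperatorID, PartNo, Weight}

Candidate keys of the original relation: {BatchNo, InspectorID, Material}, {BatchNo, Material, PartNo}, {BatchNo, Material, Weight}.
{BatchNo, InspectorID, Material, OperatorID, PartNo, Weight}: {PartNo} determines {InspectorID, PartNo} here but is not a superkey — split on PartNo → InspectorID, giving {InspectorID, PartNo} and {BatchNo, Material, OperatorID, PartNo, Weight}.
{InspectorID, PartNo} has no BCNF violation.
{BatchNo, Material, OperatorID, PartNo, Weight}: {Weight} determines {OperatorID, PartNo, Weight} here but is not a superkey — split on Weight → OperatorID, PartNo, giving {OperatorID, PartNo, Weight} and {BatchNo, Material, Weight}.
{OperatorID, PartNo, Weight} has no BCNF violation.
{BatchNo, Material, Weight} has no BCNF violation.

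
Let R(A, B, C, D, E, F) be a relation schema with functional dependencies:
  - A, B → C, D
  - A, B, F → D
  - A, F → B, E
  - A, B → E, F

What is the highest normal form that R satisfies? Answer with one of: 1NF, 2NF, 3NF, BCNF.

Candidate keys: {A, B}, {A, F}. Prime attributes: {A, B, F}.
The left-hand side of every FD is a superkey, so BCNF is satisfied.

BCNF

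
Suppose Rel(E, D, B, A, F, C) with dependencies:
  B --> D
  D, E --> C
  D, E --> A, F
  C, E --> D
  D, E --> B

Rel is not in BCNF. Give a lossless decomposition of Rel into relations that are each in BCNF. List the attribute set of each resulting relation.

{A, B, C, E, F}; {B, D}

Candidate keys of the original relation: {B, E}, {C, E}, {D, E}.
Within {A, B, C, D, E, F}: {B}⁺ ∩ {A, B, C, D, E, F} = {B, D}, not the whole set, so B --> D violates BCNF; decompose into {B, D} and {A, B, C, E, F}.
{B, D} is in BCNF.
{A, B, C, E, F} is in BCNF.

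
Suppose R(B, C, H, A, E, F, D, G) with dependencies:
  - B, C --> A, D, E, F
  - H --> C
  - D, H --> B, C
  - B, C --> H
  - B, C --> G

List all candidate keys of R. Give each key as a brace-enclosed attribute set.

{B, C}, {B, H}, {D, H}

{B, C} is a candidate key since {B, C}⁺ = {A, B, C, D, E, F, G, H} covers every attribute.
{B, H} is a candidate key since {B, H}⁺ = {A, B, C, D, E, F, G, H} covers every attribute.
{D, H} is a candidate key since {D, H}⁺ = {A, B, C, D, E, F, G, H} covers every attribute.
These are minimal and exhaustive — every other superkey contains one of them.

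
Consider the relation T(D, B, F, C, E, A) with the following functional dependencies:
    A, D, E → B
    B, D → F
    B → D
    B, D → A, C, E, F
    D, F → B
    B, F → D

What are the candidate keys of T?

{B}⁺ = {A, B, C, D, E, F} — all of the relation — so {B} is a candidate key.
{D, F}⁺ = {A, B, C, D, E, F} — all of the relation — so {D, F} is a candidate key.
{A, D, E}⁺ = {A, B, C, D, E, F} — all of the relation — so {A, D, E} is a candidate key.
Any other superkey properly contains one of these, so there are no further candidate keys.

{A, D, E}, {B}, {D, F}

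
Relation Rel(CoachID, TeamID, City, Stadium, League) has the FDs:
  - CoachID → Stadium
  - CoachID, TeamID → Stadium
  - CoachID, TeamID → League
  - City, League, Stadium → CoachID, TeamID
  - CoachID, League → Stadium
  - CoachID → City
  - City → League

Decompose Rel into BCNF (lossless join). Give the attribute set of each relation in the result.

Candidate keys of the original relation: {City, Stadium}, {CoachID}.
In {City, CoachID, League, Stadium, TeamID}, {City} is not a superkey ({City}⁺ restricted to this set is {City, League}), so split on City → League into {City, League} and {City, CoachID, Stadium, TeamID}.
{City, League} is in BCNF.
{City, CoachID, Stadium, TeamID} is in BCNF.

{City, CoachID, Stadium, TeamID}; {City, League}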